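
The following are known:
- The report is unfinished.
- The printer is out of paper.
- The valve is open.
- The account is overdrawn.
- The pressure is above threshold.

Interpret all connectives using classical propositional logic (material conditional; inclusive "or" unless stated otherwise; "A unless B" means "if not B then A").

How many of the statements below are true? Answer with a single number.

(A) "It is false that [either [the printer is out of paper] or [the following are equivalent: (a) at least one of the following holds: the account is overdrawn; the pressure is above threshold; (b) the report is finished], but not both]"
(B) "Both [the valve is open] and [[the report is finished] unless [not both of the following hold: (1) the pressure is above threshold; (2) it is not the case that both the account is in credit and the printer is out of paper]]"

Let Q = "the printer has paper" (False), S = "the account is overdrawn" (True), U = "the pressure is above threshold" (True), P = "the report is finished" (False), R = "the valve is open" (True).

(A): Formalization: not (not Q xor ((S or U) iff P))

not Q = not False = True
S or U = True or True = True
(S or U) iff P = True iff False = False
not Q xor ((S or U) iff P) = True xor False = True
not (not Q xor ((S or U) iff P)) = not True = False
Hence (A) is false.

(B): Parsed as R and (P or (U nand (not S nand not Q)))

not S = not True = False
not Q = not False = True
not S nand not Q = False nand True = True
U nand (not S nand not Q) = True nand True = False
P or (U nand (not S nand not Q)) = False or False = False
R and (P or (U nand (not S nand not Q))) = True and False = False
Thus (B) is false.

True statements: 0 (none).

0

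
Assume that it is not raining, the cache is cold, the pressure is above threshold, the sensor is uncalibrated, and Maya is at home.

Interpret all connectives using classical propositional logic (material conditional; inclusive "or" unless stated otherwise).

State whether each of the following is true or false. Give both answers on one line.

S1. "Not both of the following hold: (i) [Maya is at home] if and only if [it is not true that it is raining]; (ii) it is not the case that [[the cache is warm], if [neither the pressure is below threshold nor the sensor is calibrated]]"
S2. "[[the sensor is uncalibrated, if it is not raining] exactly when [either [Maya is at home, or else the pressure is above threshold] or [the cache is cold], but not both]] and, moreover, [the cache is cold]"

Let G = "Maya is at home" (T), D = "it is raining" (F), V = "the pressure is above threshold" (T), N = "the sensor is calibrated" (F), S = "the cache is warm" (F).

S1: In symbols: (G <-> ~D) nand ~((~V nor N) -> S)

~D = ~F = T
G <-> ~D = T <-> T = T
~V = ~T = F
~V nor N = F nor F = T
(~V nor N) -> S = T -> F = F
~((~V nor N) -> S) = ~F = T
(G <-> ~D) nand ~((~V nor N) -> S) = T nand T = F
So S1 is false.

S2: In symbols: ((~D -> ~N) <-> ((G | V) xor ~S)) & ~S

~D = ~F = T
~N = ~F = T
~D -> ~N = T -> T = T
G | V = T | T = T
~S = ~F = T
(G | V) xor ~S = T xor T = F
(~D -> ~N) <-> ((G | V) xor ~S) = T <-> F = F
~S = ~F = T
((~D -> ~N) <-> ((G | V) xor ~S)) & ~S = F & T = F
Thus S2 is false.

S1 F / S2 F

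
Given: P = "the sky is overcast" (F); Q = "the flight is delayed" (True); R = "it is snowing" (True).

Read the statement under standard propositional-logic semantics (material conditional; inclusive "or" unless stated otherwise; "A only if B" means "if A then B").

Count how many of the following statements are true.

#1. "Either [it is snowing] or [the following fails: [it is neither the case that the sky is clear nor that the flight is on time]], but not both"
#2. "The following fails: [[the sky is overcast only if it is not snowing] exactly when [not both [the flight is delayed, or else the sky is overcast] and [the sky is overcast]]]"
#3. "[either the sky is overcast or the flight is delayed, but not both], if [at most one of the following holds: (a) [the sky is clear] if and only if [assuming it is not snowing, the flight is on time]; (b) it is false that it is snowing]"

1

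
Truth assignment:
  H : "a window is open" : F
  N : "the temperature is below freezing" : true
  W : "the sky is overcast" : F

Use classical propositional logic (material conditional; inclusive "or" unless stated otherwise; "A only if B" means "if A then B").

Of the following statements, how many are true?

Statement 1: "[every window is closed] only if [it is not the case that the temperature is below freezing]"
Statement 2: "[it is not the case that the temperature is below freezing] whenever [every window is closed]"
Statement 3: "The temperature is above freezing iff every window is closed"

Statement 1: Parsed as ~H -> ~N

~H = ~F = T
~N = ~T = F
~H -> ~N = T -> F = F
Hence Statement 1 is false.

Statement 2: This is ~H -> ~N.

~H = ~F = T
~N = ~T = F
~H -> ~N = T -> F = F
So Statement 2 is false.

Statement 3: Parsed as ~N <-> ~H

~N = ~T = F
~H = ~F = T
~N <-> ~H = F <-> T = F
So Statement 3 is false.

True statements: 0 (none).

0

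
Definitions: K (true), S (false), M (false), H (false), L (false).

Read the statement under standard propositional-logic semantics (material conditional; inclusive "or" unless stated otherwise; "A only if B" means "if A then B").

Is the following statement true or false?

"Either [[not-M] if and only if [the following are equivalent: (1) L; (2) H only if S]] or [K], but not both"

The statement is true.

Values: M=F, L=F, H=F, S=F, K=T.
This is (¬M ↔ (L ↔ (H → S))) ⊕ K.

¬M = ¬F = T
H → S = F → F = T
L ↔ (H → S) = F ↔ T = F
¬M ↔ (L ↔ (H → S)) = T ↔ F = F
(¬M ↔ (L ↔ (H → S))) ⊕ K = F ⊕ T = T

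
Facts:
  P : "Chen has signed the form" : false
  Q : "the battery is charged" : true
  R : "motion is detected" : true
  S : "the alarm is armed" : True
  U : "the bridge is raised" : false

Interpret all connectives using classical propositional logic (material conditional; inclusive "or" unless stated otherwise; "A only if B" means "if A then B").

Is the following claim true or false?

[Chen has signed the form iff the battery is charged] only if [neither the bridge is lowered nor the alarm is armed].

true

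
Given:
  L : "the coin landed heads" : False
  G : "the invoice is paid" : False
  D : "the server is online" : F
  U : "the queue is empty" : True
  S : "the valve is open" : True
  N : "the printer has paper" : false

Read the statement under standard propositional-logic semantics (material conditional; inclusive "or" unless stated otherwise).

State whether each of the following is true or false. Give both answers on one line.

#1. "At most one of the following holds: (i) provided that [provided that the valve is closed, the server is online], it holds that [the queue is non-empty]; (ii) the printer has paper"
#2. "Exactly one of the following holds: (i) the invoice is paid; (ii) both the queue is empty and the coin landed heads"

#1 True / #2 False

#1: Parsed as ((not S -> D) -> not U) nand N

not S = not True = False
not S -> D = False -> False = True
not U = not True = False
(not S -> D) -> not U = True -> False = False
((not S -> D) -> not U) nand N = False nand False = True
Hence #1 is true.

#2: This is G xor (U and L).

U and L = True and False = False
G xor (U and L) = False xor False = False
Hence #2 is false.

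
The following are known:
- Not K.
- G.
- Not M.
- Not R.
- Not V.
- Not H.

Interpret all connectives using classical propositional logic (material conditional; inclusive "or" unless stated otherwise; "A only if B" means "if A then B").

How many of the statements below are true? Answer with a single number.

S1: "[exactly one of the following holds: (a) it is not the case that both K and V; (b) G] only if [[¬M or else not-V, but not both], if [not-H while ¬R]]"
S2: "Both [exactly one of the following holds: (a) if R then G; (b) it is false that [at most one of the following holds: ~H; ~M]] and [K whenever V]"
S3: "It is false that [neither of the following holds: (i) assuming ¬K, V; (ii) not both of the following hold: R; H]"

2

S1: In symbols: ((K ↑ V) ⊕ G) → ((¬H ∧ ¬R) → (¬M ⊕ ¬V))

K ↑ V = F ↑ F = T
(K ↑ V) ⊕ G = T ⊕ T = F
¬H = ¬F = T
¬R = ¬F = T
¬H ∧ ¬R = T ∧ T = T
¬M = ¬F = T
¬V = ¬F = T
¬M ⊕ ¬V = T ⊕ T = F
(¬H ∧ ¬R) → (¬M ⊕ ¬V) = T → F = F
((K ↑ V) ⊕ G) → ((¬H ∧ ¬R) → (¬M ⊕ ¬V)) = F → F = T
So S1 is true.

S2: This is ((R → G) ⊕ ¬(¬H ↑ ¬M)) ∧ (V → K).

R → G = F → T = T
¬H = ¬F = T
¬M = ¬F = T
¬H ↑ ¬M = T ↑ T = F
¬(¬H ↑ ¬M) = ¬F = T
(R → G) ⊕ ¬(¬H ↑ ¬M) = T ⊕ T = F
V → K = F → F = T
((R → G) ⊕ ¬(¬H ↑ ¬M)) ∧ (V → K) = F ∧ T = F
So S2 is false.

S3: This is ¬((¬K → V) ↓ (R ↑ H)).

¬K = ¬F = T
¬K → V = T → F = F
R ↑ H = F ↑ F = T
(¬K → V) ↓ (R ↑ H) = F ↓ T = F
¬((¬K → V) ↓ (R ↑ H)) = ¬F = T
So S3 is true.

2 of the 3 statements are true (S1, S3).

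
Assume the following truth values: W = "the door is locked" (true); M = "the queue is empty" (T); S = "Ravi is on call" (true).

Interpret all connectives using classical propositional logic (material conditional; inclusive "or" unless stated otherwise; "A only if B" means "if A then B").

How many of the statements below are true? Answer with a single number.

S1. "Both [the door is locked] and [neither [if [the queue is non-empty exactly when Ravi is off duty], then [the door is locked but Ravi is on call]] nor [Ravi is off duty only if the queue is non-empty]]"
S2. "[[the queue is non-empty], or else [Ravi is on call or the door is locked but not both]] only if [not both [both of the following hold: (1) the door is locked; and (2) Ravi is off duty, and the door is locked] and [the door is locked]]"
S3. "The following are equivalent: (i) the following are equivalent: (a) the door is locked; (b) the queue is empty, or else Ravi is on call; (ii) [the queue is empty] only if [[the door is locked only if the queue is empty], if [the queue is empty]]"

2

S1: This is W ∧ (((¬M ↔ ¬S) → (W ∧ S)) ↓ (¬S → ¬M)).

¬M = ¬T = F
¬S = ¬T = F
¬M ↔ ¬S = F ↔ F = T
W ∧ S = T ∧ T = T
(¬M ↔ ¬S) → (W ∧ S) = T → T = T
¬S = ¬T = F
¬M = ¬T = F
¬S → ¬M = F → F = T
((¬M ↔ ¬S) → (W ∧ S)) ↓ (¬S → ¬M) = T ↓ T = F
W ∧ (((¬M ↔ ¬S) → (W ∧ S)) ↓ (¬S → ¬M)) = T ∧ F = F
So S1 is false.

S2: Formalization: (¬M ∨ (S ⊕ W)) → ((W ∧ (¬S ∧ W)) ↑ W)

¬M = ¬T = F
S ⊕ W = T ⊕ T = F
¬M ∨ (S ⊕ W) = F ∨ F = F
¬S = ¬T = F
¬S ∧ W = F ∧ T = F
W ∧ (¬S ∧ W) = T ∧ F = F
(W ∧ (¬S ∧ W)) ↑ W = F ↑ T = T
(¬M ∨ (S ⊕ W)) → ((W ∧ (¬S ∧ W)) ↑ W) = F → T = T
Hence S2 is true.

S3: Parsed as (W ↔ (M ∨ S)) ↔ (M → (M → (W → M)))

M ∨ S = T ∨ T = T
W ↔ (M ∨ S) = T ↔ T = T
W → M = T → T = T
M → (W → M) = T → T = T
M → (M → (W → M)) = T → T = T
(W ↔ (M ∨ S)) ↔ (M → (M → (W → M))) = T ↔ T = T
Hence S3 is true.

2 of the 3 statements are true (S2, S3).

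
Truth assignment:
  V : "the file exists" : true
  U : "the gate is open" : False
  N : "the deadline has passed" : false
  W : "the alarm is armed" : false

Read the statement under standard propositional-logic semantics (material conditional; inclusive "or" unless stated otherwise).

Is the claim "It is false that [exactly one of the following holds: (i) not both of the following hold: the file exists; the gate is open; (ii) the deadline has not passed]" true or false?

true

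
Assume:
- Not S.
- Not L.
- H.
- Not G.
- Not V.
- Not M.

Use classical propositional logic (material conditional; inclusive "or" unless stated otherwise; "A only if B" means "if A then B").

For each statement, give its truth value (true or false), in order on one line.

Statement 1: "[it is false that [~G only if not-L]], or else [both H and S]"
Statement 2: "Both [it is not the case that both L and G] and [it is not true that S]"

Statement 1: This is ~(~G -> ~L) | (H & S).

~G = ~F = T
~L = ~F = T
~G -> ~L = T -> T = T
~(~G -> ~L) = ~T = F
H & S = T & F = F
~(~G -> ~L) | (H & S) = F | F = F
So Statement 1 is false.

Statement 2: Formalization: (L nand G) & ~S

L nand G = F nand F = T
~S = ~F = T
(L nand G) & ~S = T & T = T
So Statement 2 is true.

Statement 1 false; Statement 2 true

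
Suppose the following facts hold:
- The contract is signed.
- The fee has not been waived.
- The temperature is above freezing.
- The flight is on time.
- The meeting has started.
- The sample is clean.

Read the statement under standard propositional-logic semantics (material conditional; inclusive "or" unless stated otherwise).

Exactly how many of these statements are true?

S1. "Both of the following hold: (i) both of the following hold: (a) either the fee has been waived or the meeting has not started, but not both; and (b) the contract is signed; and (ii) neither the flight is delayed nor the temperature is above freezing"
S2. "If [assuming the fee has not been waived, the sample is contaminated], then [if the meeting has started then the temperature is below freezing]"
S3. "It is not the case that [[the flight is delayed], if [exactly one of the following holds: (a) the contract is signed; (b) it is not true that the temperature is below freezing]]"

1

Let Q = "the fee has been waived" (False), U = "the meeting has started" (True), P = "the contract is signed" (True), S = "the flight is delayed" (False), R = "the temperature is below freezing" (False), V = "the sample is contaminated" (False).

S1: Formalization: ((Q xor not U) and P) and (S nor not R)

not U = not True = False
Q xor not U = False xor False = False
(Q xor not U) and P = False and True = False
not R = not False = True
S nor not R = False nor True = False
((Q xor not U) and P) and (S nor not R) = False and False = False
Hence S1 is false.

S2: In symbols: (not Q -> V) -> (U -> R)

not Q = not False = True
not Q -> V = True -> False = False
U -> R = True -> False = False
(not Q -> V) -> (U -> R) = False -> False = True
Thus S2 is true.

S3: Formalization: not ((P xor not R) -> S)

not R = not False = True
P xor not R = True xor True = False
(P xor not R) -> S = False -> False = True
not ((P xor not R) -> S) = not True = False
Thus S3 is false.

Count: 1.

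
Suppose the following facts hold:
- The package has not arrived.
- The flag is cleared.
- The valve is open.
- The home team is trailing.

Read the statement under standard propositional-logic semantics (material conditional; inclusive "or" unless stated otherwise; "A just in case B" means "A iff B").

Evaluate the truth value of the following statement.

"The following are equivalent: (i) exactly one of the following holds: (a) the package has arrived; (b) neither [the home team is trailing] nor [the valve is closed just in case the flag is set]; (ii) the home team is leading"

true

Let R = "the package has arrived" (F), K = "the home team is leading" (F), P = "the valve is open" (T), N = "the flag is set" (F).
This is (R xor (~K nor (~P <-> N))) <-> K.

~K = ~F = T
~P = ~T = F
~P <-> N = F <-> F = T
~K nor (~P <-> N) = T nor T = F
R xor (~K nor (~P <-> N)) = F xor F = F
(R xor (~K nor (~P <-> N))) <-> K = F <-> F = T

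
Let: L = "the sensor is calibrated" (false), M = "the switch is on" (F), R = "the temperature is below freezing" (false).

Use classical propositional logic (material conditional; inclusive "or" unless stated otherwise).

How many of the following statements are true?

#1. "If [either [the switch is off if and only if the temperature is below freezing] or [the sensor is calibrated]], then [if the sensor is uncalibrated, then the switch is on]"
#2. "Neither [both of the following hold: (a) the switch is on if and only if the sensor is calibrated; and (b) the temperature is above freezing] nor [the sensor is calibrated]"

#1: Formalization: ((¬M ↔ R) ∨ L) → (¬L → M)

¬M = ¬F = T
¬M ↔ R = T ↔ F = F
(¬M ↔ R) ∨ L = F ∨ F = F
¬L = ¬F = T
¬L → M = T → F = F
((¬M ↔ R) ∨ L) → (¬L → M) = F → F = T
Thus #1 is true.

#2: In symbols: ((M ↔ L) ∧ ¬R) ↓ L

M ↔ L = F ↔ F = T
¬R = ¬F = T
(M ↔ L) ∧ ¬R = T ∧ T = T
((M ↔ L) ∧ ¬R) ↓ L = T ↓ F = F
Hence #2 is false.

True statements: 1 (#1).

1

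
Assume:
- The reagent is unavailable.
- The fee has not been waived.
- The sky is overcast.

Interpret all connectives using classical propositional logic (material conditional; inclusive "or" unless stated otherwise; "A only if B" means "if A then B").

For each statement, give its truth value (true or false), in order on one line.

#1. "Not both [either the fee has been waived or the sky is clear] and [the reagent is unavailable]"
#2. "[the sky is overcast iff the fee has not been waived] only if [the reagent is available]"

Let Q = "the fee has been waived" (F), R = "the sky is overcast" (T), P = "the reagent is available" (F).

#1: This is (Q | ~R) nand ~P.

~R = ~T = F
Q | ~R = F | F = F
~P = ~F = T
(Q | ~R) nand ~P = F nand T = T
So #1 is true.

#2: Formalization: (R <-> ~Q) -> P

~Q = ~F = T
R <-> ~Q = T <-> T = T
(R <-> ~Q) -> P = T -> F = F
Thus #2 is false.

#1 true / #2 false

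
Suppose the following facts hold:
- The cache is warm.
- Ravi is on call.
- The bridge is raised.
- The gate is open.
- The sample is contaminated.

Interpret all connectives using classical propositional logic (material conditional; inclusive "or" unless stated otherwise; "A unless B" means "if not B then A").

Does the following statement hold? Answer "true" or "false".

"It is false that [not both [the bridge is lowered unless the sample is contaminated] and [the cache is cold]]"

Let S = "the bridge is raised" (True), L = "the sample is contaminated" (True), W = "the cache is warm" (True).
Parsed as not ((not S or L) nand not W)

not S = not True = False
not S or L = False or True = True
not W = not True = False
(not S or L) nand not W = True nand False = True
not ((not S or L) nand not W) = not True = False

false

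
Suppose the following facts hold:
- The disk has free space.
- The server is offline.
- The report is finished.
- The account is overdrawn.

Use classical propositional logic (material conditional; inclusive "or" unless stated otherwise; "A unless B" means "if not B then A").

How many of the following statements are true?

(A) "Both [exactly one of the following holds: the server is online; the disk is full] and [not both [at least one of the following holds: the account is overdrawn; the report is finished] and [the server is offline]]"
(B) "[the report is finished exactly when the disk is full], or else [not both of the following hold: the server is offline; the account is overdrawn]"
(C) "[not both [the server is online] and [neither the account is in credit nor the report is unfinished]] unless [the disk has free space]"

Let Q = "the server is online" (F), P = "the disk is full" (F), S = "the account is overdrawn" (T), R = "the report is finished" (T).

(A): In symbols: (Q xor P) & ((S | R) nand ~Q)

Q xor P = F xor F = F
S | R = T | T = T
~Q = ~F = T
(S | R) nand ~Q = T nand T = F
(Q xor P) & ((S | R) nand ~Q) = F & F = F
So (A) is false.

(B): Formalization: (R <-> P) | (~Q nand S)

R <-> P = T <-> F = F
~Q = ~F = T
~Q nand S = T nand T = F
(R <-> P) | (~Q nand S) = F | F = F
So (B) is false.

(C): Formalization: (Q nand (~S nor ~R)) | ~P

~S = ~T = F
~R = ~T = F
~S nor ~R = F nor F = T
Q nand (~S nor ~R) = F nand T = T
~P = ~F = T
(Q nand (~S nor ~R)) | ~P = T | T = T
Hence (C) is true.

True statements: 1 ((C)).

1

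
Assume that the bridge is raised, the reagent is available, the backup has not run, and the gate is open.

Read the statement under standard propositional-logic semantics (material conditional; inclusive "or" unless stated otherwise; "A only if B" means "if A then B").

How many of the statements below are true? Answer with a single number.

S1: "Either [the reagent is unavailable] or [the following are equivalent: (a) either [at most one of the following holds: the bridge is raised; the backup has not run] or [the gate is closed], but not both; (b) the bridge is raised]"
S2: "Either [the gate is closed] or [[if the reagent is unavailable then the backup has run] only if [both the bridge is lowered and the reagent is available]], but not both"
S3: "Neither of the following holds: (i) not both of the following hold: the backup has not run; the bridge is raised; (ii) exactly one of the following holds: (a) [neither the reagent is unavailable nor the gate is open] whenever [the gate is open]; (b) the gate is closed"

1

Let Q = "the reagent is available" (T), P = "the bridge is raised" (T), R = "the backup has run" (F), S = "the gate is open" (T).

S1: In symbols: ¬Q ∨ (((P ↑ ¬R) ⊕ ¬S) ↔ P)

¬Q = ¬T = F
¬R = ¬F = T
P ↑ ¬R = T ↑ T = F
¬S = ¬T = F
(P ↑ ¬R) ⊕ ¬S = F ⊕ F = F
((P ↑ ¬R) ⊕ ¬S) ↔ P = F ↔ T = F
¬Q ∨ (((P ↑ ¬R) ⊕ ¬S) ↔ P) = F ∨ F = F
Hence S1 is false.

S2: In symbols: ¬S ⊕ ((¬Q → R) → (¬P ∧ Q))

¬S = ¬T = F
¬Q = ¬T = F
¬Q → R = F → F = T
¬P = ¬T = F
¬P ∧ Q = F ∧ T = F
(¬Q → R) → (¬P ∧ Q) = T → F = F
¬S ⊕ ((¬Q → R) → (¬P ∧ Q)) = F ⊕ F = F
Hence S2 is false.

S3: Formalization: (¬R ↑ P) ↓ ((S → (¬Q ↓ S)) ⊕ ¬S)

¬R = ¬F = T
¬R ↑ P = T ↑ T = F
¬Q = ¬T = F
¬Q ↓ S = F ↓ T = F
S → (¬Q ↓ S) = T → F = F
¬S = ¬T = F
(S → (¬Q ↓ S)) ⊕ ¬S = F ⊕ F = F
(¬R ↑ P) ↓ ((S → (¬Q ↓ S)) ⊕ ¬S) = F ↓ F = T
So S3 is true.

Count: 1.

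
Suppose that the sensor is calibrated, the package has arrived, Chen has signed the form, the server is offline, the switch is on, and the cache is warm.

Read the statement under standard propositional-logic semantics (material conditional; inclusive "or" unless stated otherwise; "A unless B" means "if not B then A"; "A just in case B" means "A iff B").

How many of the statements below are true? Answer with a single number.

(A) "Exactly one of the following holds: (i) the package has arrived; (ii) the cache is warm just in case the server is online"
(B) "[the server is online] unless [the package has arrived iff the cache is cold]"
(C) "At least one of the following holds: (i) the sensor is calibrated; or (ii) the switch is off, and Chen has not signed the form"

2

Let K = "the package has arrived" (True), G = "the cache is warm" (True), N = "the server is online" (False), Q = "the sensor is calibrated" (True), S = "the switch is on" (True), D = "Chen has signed the form" (True).

(A): Formalization: K xor (G iff N)

G iff N = True iff False = False
K xor (G iff N) = True xor False = True
Thus (A) is true.

(B): Parsed as N or (K iff not G)

not G = not True = False
K iff not G = True iff False = False
N or (K iff not G) = False or False = False
Thus (B) is false.

(C): Formalization: Q or (not S and not D)

not S = not True = False
not D = not True = False
not S and not D = False and False = False
Q or (not S and not D) = True or False = True
Thus (C) is true.

2 of the 3 statements are true.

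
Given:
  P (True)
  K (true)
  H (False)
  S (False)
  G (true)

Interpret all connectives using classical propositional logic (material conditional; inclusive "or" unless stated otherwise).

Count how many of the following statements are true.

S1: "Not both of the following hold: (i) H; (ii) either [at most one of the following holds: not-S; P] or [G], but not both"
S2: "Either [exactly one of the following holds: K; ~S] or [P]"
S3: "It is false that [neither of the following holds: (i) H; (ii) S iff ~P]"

3

S1: This is H ↑ ((¬S ↑ P) ⊕ G).

¬S = ¬F = T
¬S ↑ P = T ↑ T = F
(¬S ↑ P) ⊕ G = F ⊕ T = T
H ↑ ((¬S ↑ P) ⊕ G) = F ↑ T = T
Hence S1 is true.

S2: This is (K ⊕ ¬S) ∨ P.

¬S = ¬F = T
K ⊕ ¬S = T ⊕ T = F
(K ⊕ ¬S) ∨ P = F ∨ T = T
So S2 is true.

S3: In symbols: ¬(H ↓ (S ↔ ¬P))

¬P = ¬T = F
S ↔ ¬P = F ↔ F = T
H ↓ (S ↔ ¬P) = F ↓ T = F
¬(H ↓ (S ↔ ¬P)) = ¬F = T
So S3 is true.

True statements: 3 (S1, S2, S3).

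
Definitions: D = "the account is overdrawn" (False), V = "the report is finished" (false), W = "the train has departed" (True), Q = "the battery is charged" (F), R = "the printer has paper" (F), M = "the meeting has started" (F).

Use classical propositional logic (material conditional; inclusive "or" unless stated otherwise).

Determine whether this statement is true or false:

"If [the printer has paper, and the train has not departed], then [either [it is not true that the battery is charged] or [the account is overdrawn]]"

True.

In symbols: (R ∧ ¬W) → (¬Q ∨ D)

¬W = ¬T = F
R ∧ ¬W = F ∧ F = F
¬Q = ¬F = T
¬Q ∨ D = T ∨ F = T
(R ∧ ¬W) → (¬Q ∨ D) = F → T = T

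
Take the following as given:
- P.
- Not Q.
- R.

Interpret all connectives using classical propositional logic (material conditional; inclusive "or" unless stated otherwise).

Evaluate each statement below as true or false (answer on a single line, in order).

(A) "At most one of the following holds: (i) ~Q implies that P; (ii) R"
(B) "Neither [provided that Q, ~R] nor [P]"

(A): In symbols: (~Q -> P) nand R

~Q = ~F = T
~Q -> P = T -> T = T
(~Q -> P) nand R = T nand T = F
So (A) is false.

(B): In symbols: (Q -> ~R) nor P

~R = ~T = F
Q -> ~R = F -> F = T
(Q -> ~R) nor P = T nor T = F
So (B) is false.

(A) False; (B) False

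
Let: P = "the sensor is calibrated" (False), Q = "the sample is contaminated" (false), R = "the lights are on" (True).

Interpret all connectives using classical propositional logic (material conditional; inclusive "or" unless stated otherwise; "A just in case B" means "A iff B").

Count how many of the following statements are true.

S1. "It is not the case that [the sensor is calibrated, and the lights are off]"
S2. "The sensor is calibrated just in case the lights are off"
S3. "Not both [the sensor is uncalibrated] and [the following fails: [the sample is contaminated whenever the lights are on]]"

2

S1: Formalization: ¬(P ∧ ¬R)

¬R = ¬T = F
P ∧ ¬R = F ∧ F = F
¬(P ∧ ¬R) = ¬F = T
So S1 is true.

S2: This is P ↔ ¬R.

¬R = ¬T = F
P ↔ ¬R = F ↔ F = T
Thus S2 is true.

S3: This is ¬P ↑ ¬(R → Q).

¬P = ¬F = T
R → Q = T → F = F
¬(R → Q) = ¬F = T
¬P ↑ ¬(R → Q) = T ↑ T = F
Thus S3 is false.

True statements: 2.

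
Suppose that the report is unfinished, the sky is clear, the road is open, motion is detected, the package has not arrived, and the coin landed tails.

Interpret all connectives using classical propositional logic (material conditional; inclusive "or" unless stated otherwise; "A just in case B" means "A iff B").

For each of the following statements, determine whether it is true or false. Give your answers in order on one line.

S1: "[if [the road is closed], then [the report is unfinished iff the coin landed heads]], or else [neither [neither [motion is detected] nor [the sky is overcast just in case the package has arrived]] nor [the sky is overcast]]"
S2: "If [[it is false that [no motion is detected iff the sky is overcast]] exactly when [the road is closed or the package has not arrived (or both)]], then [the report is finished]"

Let P = "the road is closed" (F), H = "the report is finished" (F), D = "the coin landed heads" (F), U = "motion is detected" (T), V = "the sky is overcast" (F), S = "the package has arrived" (F).

S1: In symbols: (P → (¬H ↔ D)) ∨ ((U ↓ (V ↔ S)) ↓ V)

¬H = ¬F = T
¬H ↔ D = T ↔ F = F
P → (¬H ↔ D) = F → F = T
V ↔ S = F ↔ F = T
U ↓ (V ↔ S) = T ↓ T = F
(U ↓ (V ↔ S)) ↓ V = F ↓ F = T
(P → (¬H ↔ D)) ∨ ((U ↓ (V ↔ S)) ↓ V) = T ∨ T = T
Thus S1 is true.

S2: In symbols: (¬(¬U ↔ V) ↔ (P ∨ ¬S)) → H

¬U = ¬T = F
¬U ↔ V = F ↔ F = T
¬(¬U ↔ V) = ¬T = F
¬S = ¬F = T
P ∨ ¬S = F ∨ T = T
¬(¬U ↔ V) ↔ (P ∨ ¬S) = F ↔ T = F
(¬(¬U ↔ V) ↔ (P ∨ ¬S)) → H = F → F = T
Thus S2 is true.

S1 T; S2 T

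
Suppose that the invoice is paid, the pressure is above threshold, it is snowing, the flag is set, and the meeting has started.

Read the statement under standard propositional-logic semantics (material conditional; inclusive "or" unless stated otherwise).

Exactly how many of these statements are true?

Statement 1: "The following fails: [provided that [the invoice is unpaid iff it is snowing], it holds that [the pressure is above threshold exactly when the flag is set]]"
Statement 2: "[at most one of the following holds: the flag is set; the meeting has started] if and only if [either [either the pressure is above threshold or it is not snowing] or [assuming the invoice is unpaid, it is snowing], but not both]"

1

Let P = "the invoice is paid" (T), R = "it is snowing" (T), Q = "the pressure is above threshold" (T), S = "the flag is set" (T), U = "the meeting has started" (T).

Statement 1: Parsed as ¬((¬P ↔ R) → (Q ↔ S))

¬P = ¬T = F
¬P ↔ R = F ↔ T = F
Q ↔ S = T ↔ T = T
(¬P ↔ R) → (Q ↔ S) = F → T = T
¬((¬P ↔ R) → (Q ↔ S)) = ¬T = F
So Statement 1 is false.

Statement 2: Formalization: (S ↑ U) ↔ ((Q ∨ ¬R) ⊕ (¬P → R))

S ↑ U = T ↑ T = F
¬R = ¬T = F
Q ∨ ¬R = T ∨ F = T
¬P = ¬T = F
¬P → R = F → T = T
(Q ∨ ¬R) ⊕ (¬P → R) = T ⊕ T = F
(S ↑ U) ↔ ((Q ∨ ¬R) ⊕ (¬P → R)) = F ↔ F = T
Hence Statement 2 is true.

1 of the 2 statements is true (Statement 2).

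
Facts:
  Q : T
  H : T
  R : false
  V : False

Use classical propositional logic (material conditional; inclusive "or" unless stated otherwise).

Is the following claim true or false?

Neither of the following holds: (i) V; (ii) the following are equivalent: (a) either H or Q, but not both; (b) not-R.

Values: V=False, H=True, Q=True, R=False.
Formalization: V nor ((H xor Q) iff not R)

H xor Q = True xor True = False
not R = not False = True
(H xor Q) iff not R = False iff True = False
V nor ((H xor Q) iff not R) = False nor False = True

true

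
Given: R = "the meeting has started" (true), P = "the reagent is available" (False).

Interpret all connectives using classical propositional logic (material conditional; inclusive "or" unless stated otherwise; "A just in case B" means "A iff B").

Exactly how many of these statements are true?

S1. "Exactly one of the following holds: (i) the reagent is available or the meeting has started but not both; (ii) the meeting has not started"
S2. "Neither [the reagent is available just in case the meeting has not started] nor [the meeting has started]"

S1: Parsed as (P xor R) xor not R

P xor R = False xor True = True
not R = not True = False
(P xor R) xor not R = True xor False = True
Hence S1 is true.

S2: Parsed as (P iff not R) nor R

not R = not True = False
P iff not R = False iff False = True
(P iff not R) nor R = True nor True = False
Thus S2 is false.

1 of the 2 statements is true.

1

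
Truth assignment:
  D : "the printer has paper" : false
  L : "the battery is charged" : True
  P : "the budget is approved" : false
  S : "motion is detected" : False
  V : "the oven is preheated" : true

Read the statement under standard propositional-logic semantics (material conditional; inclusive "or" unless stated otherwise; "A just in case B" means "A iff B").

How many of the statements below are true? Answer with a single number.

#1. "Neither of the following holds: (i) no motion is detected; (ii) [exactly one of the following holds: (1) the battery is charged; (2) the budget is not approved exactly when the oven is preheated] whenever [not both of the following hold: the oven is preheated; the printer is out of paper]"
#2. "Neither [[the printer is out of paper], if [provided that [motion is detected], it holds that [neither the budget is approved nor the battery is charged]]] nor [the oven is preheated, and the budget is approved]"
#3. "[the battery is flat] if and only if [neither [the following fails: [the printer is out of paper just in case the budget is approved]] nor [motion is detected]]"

1

#1: Parsed as ¬S ↓ ((V ↑ ¬D) → (L ⊕ (¬P ↔ V)))

¬S = ¬F = T
¬D = ¬F = T
V ↑ ¬D = T ↑ T = F
¬P = ¬F = T
¬P ↔ V = T ↔ T = T
L ⊕ (¬P ↔ V) = T ⊕ T = F
(V ↑ ¬D) → (L ⊕ (¬P ↔ V)) = F → F = T
¬S ↓ ((V ↑ ¬D) → (L ⊕ (¬P ↔ V))) = T ↓ T = F
So #1 is false.

#2: Formalization: ((S → (P ↓ L)) → ¬D) ↓ (V ∧ P)

P ↓ L = F ↓ T = F
S → (P ↓ L) = F → F = T
¬D = ¬F = T
(S → (P ↓ L)) → ¬D = T → T = T
V ∧ P = T ∧ F = F
((S → (P ↓ L)) → ¬D) ↓ (V ∧ P) = T ↓ F = F
Thus #2 is false.

#3: In symbols: ¬L ↔ (¬(¬D ↔ P) ↓ S)

¬L = ¬T = F
¬D = ¬F = T
¬D ↔ P = T ↔ F = F
¬(¬D ↔ P) = ¬F = T
¬(¬D ↔ P) ↓ S = T ↓ F = F
¬L ↔ (¬(¬D ↔ P) ↓ S) = F ↔ F = T
So #3 is true.

1 of the 3 statements is true (#3).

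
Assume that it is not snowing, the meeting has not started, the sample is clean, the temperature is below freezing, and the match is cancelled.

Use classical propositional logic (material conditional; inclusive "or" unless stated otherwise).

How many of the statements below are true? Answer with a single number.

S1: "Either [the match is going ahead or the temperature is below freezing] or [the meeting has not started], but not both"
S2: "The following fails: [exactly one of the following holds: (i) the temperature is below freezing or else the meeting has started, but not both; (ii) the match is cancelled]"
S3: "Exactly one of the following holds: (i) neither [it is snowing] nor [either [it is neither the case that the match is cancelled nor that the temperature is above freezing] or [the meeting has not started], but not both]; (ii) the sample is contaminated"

1

Let Q = "the match is cancelled" (True), D = "the temperature is below freezing" (True), W = "the meeting has started" (False), U = "it is snowing" (False), V = "the sample is contaminated" (False).

S1: In symbols: (not Q or D) xor not W

not Q = not True = False
not Q or D = False or True = True
not W = not False = True
(not Q or D) xor not W = True xor True = False
Thus S1 is false.

S2: This is not ((D xor W) xor Q).

D xor W = True xor False = True
(D xor W) xor Q = True xor True = False
not ((D xor W) xor Q) = not False = True
Thus S2 is true.

S3: Parsed as (U nor ((Q nor not D) xor not W)) xor V

not D = not True = False
Q nor not D = True nor False = False
not W = not False = True
(Q nor not D) xor not W = False xor True = True
U nor ((Q nor not D) xor not W) = False nor True = False
(U nor ((Q nor not D) xor not W)) xor V = False xor False = False
So S3 is false.

True statements: 1 (S2).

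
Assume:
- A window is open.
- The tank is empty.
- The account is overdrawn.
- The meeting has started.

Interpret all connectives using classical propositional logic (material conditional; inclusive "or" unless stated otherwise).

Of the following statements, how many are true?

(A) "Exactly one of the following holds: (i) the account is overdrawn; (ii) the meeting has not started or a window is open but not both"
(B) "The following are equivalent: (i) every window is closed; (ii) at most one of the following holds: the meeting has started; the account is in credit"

0

Let R = "the account is overdrawn" (T), S = "the meeting has started" (T), P = "a window is open" (T).

(A): Parsed as R ⊕ (¬S ⊕ P)

¬S = ¬T = F
¬S ⊕ P = F ⊕ T = T
R ⊕ (¬S ⊕ P) = T ⊕ T = F
So (A) is false.

(B): Parsed as ¬P ↔ (S ↑ ¬R)

¬P = ¬T = F
¬R = ¬T = F
S ↑ ¬R = T ↑ F = T
¬P ↔ (S ↑ ¬R) = F ↔ T = F
So (B) is false.

True statements: 0 (none).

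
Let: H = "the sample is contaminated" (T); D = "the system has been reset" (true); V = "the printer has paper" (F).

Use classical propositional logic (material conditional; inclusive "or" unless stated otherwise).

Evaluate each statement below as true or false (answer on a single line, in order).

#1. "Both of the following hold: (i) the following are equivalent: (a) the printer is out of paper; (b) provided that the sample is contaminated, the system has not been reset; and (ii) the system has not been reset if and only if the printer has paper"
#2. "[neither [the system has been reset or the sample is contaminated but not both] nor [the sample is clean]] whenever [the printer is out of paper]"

#1: Parsed as (¬V ↔ (H → ¬D)) ∧ (¬D ↔ V)

¬V = ¬F = T
¬D = ¬T = F
H → ¬D = T → F = F
¬V ↔ (H → ¬D) = T ↔ F = F
¬D = ¬T = F
¬D ↔ V = F ↔ F = T
(¬V ↔ (H → ¬D)) ∧ (¬D ↔ V) = F ∧ T = F
So #1 is false.

#2: Formalization: ¬V → ((D ⊕ H) ↓ ¬H)

¬V = ¬F = T
D ⊕ H = T ⊕ T = F
¬H = ¬T = F
(D ⊕ H) ↓ ¬H = F ↓ F = T
¬V → ((D ⊕ H) ↓ ¬H) = T → T = T
So #2 is true.

#1 False; #2 True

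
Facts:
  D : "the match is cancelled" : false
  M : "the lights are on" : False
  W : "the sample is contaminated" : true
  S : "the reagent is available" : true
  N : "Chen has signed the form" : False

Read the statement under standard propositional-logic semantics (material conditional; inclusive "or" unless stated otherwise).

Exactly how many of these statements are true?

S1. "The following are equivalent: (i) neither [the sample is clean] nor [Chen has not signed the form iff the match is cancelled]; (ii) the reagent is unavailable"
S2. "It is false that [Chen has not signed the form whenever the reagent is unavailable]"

S1: This is (¬W ↓ (¬N ↔ D)) ↔ ¬S.

¬W = ¬T = F
¬N = ¬F = T
¬N ↔ D = T ↔ F = F
¬W ↓ (¬N ↔ D) = F ↓ F = T
¬S = ¬T = F
(¬W ↓ (¬N ↔ D)) ↔ ¬S = T ↔ F = F
Thus S1 is false.

S2: This is ¬(¬S → ¬N).

¬S = ¬T = F
¬N = ¬F = T
¬S → ¬N = F → T = T
¬(¬S → ¬N) = ¬T = F
Thus S2 is false.

0 of the 2 statements are true (none).

0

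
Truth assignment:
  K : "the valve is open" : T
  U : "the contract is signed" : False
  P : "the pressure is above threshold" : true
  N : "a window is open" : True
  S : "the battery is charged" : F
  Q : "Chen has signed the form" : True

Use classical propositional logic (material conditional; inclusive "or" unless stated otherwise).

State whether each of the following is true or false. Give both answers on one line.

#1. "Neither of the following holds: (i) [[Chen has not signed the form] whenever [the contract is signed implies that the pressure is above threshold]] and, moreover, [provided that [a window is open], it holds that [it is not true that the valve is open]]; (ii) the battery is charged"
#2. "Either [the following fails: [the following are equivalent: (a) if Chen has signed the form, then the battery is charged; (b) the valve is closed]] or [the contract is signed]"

#1 true, #2 false

#1: Parsed as (((U -> P) -> not Q) and (N -> not K)) nor S

U -> P = False -> True = True
not Q = not True = False
(U -> P) -> not Q = True -> False = False
not K = not True = False
N -> not K = True -> False = False
((U -> P) -> not Q) and (N -> not K) = False and False = False
(((U -> P) -> not Q) and (N -> not K)) nor S = False nor False = True
Thus #1 is true.

#2: Formalization: not ((Q -> S) iff not K) or U

Q -> S = True -> False = False
not K = not True = False
(Q -> S) iff not K = False iff False = True
not ((Q -> S) iff not K) = not True = False
not ((Q -> S) iff not K) or U = False or False = False
Thus #2 is false.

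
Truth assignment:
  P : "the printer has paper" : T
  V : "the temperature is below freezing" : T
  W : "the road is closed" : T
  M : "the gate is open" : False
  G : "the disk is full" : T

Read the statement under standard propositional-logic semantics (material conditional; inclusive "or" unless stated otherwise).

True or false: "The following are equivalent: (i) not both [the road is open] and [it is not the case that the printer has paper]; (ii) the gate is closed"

This is (~W nand ~P) <-> ~M.

~W = ~T = F
~P = ~T = F
~W nand ~P = F nand F = T
~M = ~F = T
(~W nand ~P) <-> ~M = T <-> T = T

True.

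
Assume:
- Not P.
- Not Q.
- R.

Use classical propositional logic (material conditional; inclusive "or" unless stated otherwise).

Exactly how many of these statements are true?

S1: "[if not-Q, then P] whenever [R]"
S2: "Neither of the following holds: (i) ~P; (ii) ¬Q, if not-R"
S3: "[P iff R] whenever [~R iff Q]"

0

S1: Formalization: R → (¬Q → P)

¬Q = ¬F = T
¬Q → P = T → F = F
R → (¬Q → P) = T → F = F
Hence S1 is false.

S2: Parsed as ¬P ↓ (¬R → ¬Q)

¬P = ¬F = T
¬R = ¬T = F
¬Q = ¬F = T
¬R → ¬Q = F → T = T
¬P ↓ (¬R → ¬Q) = T ↓ T = F
Hence S2 is false.

S3: In symbols: (¬R ↔ Q) → (P ↔ R)

¬R = ¬T = F
¬R ↔ Q = F ↔ F = T
P ↔ R = F ↔ T = F
(¬R ↔ Q) → (P ↔ R) = T → F = F
So S3 is false.

True statements: 0 (none).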